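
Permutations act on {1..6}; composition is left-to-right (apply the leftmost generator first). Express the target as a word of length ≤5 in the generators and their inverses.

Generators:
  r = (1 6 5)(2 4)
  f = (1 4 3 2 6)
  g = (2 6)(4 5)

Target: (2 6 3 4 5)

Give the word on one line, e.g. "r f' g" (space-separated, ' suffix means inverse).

  after r: (1 6 5)(2 4)
  after g: (1 2 5)(4 6)
  after r: (1 4 5 6 2)
  after f': (2 6 3 4 5)

r g r f'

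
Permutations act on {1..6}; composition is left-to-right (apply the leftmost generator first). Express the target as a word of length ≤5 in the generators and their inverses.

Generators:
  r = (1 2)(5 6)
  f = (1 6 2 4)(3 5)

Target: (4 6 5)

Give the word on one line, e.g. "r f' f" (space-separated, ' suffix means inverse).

  after r: (1 2)(5 6)
  after f': (1 6 3 5)(2 4)
  after f': (4 6 5)

r f' f'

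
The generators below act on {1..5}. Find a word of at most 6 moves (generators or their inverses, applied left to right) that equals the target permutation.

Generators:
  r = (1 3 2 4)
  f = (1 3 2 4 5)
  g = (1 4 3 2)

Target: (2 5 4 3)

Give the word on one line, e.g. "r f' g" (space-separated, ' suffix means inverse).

f f r' g' r

  after f: (1 3 2 4 5)
  after f: (1 2 5 3 4)
  after r': (1 3 2 5)
  after g': (1 4)(2 5)
  after r: (2 5 4 3)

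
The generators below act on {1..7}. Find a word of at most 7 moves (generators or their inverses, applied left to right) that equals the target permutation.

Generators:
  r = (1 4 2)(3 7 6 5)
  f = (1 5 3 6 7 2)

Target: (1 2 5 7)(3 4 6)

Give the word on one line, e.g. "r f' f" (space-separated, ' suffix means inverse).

r' f' f' r' f

  after r': (1 2 4)(3 5 6 7)
  after f': (1 7 5 3)(2 4)
  after f': (1 6 3 2 4 7)
  after r': (1 7 2)(3 4)(5 6)
  after f: (1 2 5 7)(3 4 6)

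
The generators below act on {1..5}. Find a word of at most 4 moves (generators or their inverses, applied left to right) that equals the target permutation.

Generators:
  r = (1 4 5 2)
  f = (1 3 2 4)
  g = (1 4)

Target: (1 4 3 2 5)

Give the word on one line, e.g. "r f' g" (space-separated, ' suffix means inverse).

  after r': (1 2 5 4)
  after f: (1 4 3 2 5)

r' f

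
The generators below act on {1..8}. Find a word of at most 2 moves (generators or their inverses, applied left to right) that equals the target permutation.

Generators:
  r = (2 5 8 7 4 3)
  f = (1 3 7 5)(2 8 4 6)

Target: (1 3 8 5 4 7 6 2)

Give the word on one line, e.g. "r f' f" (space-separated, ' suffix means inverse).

r f

  after r: (2 5 8 7 4 3)
  after f: (1 3 8 5 4 7 6 2)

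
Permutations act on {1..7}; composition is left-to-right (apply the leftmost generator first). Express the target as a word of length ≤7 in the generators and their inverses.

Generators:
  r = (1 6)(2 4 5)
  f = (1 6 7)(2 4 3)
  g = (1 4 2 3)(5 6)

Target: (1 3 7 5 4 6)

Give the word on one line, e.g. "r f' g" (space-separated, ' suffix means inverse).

  after f': (1 7 6)(2 3 4)
  after r: (1 7)(2 3 5)
  after f: (3 5 4)(6 7)
  after g: (1 4)(2 3 6 7 5)
  after f: (1 3 7 5 4 6)

f' r f g f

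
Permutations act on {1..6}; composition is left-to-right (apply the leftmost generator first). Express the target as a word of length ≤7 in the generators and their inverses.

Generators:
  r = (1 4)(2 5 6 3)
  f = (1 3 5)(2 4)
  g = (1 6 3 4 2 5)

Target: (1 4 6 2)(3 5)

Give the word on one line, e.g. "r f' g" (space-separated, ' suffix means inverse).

g' r' f f f

  after g': (1 5 2 4 3 6)
  after r': (1 2)(3 5)(4 6)
  after f: (1 4 6 2 3)
  after f: (1 2 5)(4 6)
  after f: (1 4 6 2)(3 5)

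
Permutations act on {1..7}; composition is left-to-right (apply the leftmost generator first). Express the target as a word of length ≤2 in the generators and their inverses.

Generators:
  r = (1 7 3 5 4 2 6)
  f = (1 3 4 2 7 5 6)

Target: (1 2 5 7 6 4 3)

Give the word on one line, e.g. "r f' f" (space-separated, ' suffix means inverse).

r' r'

  after r': (1 6 2 4 5 3 7)
  after r': (1 2 5 7 6 4 3)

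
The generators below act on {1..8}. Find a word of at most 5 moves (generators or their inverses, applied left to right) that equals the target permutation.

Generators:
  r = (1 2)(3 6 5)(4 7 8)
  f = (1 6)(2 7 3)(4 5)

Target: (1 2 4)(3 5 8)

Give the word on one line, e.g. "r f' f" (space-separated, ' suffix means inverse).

  after f': (1 6)(2 3 7)(4 5)
  after r: (1 5 7)(2 6)(3 8 4)
  after r: (1 3 4 6)(2 5 8 7)
  after f: (1 2 4)(3 5 8)

f' r r f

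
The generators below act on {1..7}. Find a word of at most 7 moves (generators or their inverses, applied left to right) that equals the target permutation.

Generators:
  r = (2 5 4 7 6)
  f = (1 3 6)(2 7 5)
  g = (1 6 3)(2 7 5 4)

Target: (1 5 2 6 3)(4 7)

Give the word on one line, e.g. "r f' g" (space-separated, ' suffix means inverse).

f' r' r' f' g'

  after f': (1 6 3)(2 5 7)
  after r': (1 7 6 3)(4 5)
  after r': (1 4 2 6 3)
  after f': (1 4 5 7 2 3 6)
  after g': (1 5 2 6 3)(4 7)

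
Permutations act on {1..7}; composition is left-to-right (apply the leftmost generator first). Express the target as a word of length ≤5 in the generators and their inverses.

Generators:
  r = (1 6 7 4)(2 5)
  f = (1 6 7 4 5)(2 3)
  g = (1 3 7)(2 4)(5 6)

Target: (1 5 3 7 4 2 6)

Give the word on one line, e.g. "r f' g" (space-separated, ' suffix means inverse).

  after f: (1 6 7 4 5)(2 3)
  after f: (1 7 5 6 4)
  after r': (1 6 7 2 5)
  after g: (1 5 3 7 4 2 6)

f f r' g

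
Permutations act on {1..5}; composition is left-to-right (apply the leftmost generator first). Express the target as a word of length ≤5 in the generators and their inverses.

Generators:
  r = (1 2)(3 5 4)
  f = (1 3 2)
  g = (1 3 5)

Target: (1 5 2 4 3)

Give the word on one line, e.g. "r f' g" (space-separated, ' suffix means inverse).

r g' f' r f

  after r: (1 2)(3 5 4)
  after g': (1 2 5 4)
  after f': (1 3)(2 5 4)
  after r: (1 5 3 2 4)
  after f: (1 5 2 4 3)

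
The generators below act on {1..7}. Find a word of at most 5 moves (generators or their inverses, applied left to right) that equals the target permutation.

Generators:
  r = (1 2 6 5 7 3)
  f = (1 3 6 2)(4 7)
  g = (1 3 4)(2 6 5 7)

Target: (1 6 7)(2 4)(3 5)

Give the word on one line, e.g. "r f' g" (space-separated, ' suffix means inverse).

  after r': (1 3 7 5 6 2)
  after g': (2 4 3 5)(6 7)
  after f': (1 2 7 3 5 6 4)
  after f': (1 6 7)(2 4)(3 5)

r' g' f' f'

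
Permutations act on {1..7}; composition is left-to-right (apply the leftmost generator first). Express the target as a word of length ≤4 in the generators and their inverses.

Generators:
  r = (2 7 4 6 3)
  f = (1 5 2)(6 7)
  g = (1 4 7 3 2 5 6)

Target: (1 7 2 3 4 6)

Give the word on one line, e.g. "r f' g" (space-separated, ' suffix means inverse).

  after f': (1 2 5)(6 7)
  after g': (1 3 7 5 6 4)
  after g': (1 7 2 3 4 6)

f' g' g'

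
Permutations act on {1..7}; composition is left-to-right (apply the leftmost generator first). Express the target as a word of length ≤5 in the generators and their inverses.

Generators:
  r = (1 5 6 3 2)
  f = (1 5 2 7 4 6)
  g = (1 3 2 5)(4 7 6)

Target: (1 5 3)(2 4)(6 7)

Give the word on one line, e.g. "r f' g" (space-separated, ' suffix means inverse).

f r' f

  after f: (1 5 2 7 4 6)
  after r': (2 7 4 5 3 6)
  after f: (1 5 3)(2 4)(6 7)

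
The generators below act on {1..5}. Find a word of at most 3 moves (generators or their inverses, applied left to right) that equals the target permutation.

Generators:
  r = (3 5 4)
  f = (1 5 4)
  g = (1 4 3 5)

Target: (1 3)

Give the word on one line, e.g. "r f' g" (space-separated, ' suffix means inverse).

  after f': (1 4 5)
  after r': (1 5)(3 4)
  after g': (1 3)

f' r' g'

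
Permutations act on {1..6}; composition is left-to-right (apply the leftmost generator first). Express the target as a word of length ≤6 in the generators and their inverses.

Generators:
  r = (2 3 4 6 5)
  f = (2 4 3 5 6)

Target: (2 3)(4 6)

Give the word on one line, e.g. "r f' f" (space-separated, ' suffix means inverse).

r' r' r' f

  after r': (2 5 6 4 3)
  after r': (2 6 3 5 4)
  after r': (2 4 5 3 6)
  after f: (2 3)(4 6)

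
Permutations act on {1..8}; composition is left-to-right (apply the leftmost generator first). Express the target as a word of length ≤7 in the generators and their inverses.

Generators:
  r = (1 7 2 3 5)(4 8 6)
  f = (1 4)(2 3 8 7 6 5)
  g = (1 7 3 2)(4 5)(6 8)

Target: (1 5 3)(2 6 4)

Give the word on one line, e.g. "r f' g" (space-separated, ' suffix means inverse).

f r' g g f

  after f: (1 4)(2 3 8 7 6 5)
  after r': (1 6 3 4 5 7 8)
  after g: (1 8 7 6 2)(3 5)
  after g: (1 6)(2 7 8 3 4 5)
  after f: (1 5 3)(2 6 4)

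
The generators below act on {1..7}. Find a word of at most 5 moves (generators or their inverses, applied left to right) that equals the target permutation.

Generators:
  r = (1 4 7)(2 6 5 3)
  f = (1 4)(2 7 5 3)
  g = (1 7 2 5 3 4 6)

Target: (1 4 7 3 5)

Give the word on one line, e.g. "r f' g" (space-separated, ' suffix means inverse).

g' f g'

  after g': (1 6 4 3 5 2 7)
  after f: (1 6)(2 5 7 4)
  after g': (1 4 7 3 5)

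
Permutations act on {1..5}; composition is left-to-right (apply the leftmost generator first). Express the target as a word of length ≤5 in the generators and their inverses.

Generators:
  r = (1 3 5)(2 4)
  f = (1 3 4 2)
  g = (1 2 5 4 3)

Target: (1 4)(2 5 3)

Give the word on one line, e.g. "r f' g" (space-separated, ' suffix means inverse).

g g f g

  after g: (1 2 5 4 3)
  after g: (1 5 3 2 4)
  after f: (1 5 4 3)
  after g: (1 4)(2 5 3)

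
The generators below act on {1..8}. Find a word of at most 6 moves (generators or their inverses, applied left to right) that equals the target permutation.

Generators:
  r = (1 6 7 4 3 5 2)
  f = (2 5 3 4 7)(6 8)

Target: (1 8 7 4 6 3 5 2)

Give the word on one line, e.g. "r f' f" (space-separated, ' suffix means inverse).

f f r f' r

  after f: (2 5 3 4 7)(6 8)
  after f: (2 3 7 5 4)
  after r: (1 6 7 2 5 3 4)
  after f': (1 8 6 4)
  after r: (1 8 7 4 6 3 5 2)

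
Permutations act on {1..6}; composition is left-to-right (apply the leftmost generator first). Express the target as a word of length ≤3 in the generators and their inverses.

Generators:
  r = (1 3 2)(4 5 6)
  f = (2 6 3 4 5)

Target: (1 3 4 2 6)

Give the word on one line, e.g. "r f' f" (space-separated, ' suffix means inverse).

  after f': (2 5 4 3 6)
  after r: (1 3 4 2 6)

f' r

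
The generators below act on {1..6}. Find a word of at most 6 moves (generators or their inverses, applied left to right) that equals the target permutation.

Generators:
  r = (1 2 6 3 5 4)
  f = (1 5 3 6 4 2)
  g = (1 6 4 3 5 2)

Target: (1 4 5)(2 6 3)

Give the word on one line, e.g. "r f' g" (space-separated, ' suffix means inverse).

g' g' g' g'

  after g': (1 2 5 3 4 6)
  after g': (1 5 4)(2 3 6)
  after g': (1 3)(2 4)(5 6)
  after g': (1 4 5)(2 6 3)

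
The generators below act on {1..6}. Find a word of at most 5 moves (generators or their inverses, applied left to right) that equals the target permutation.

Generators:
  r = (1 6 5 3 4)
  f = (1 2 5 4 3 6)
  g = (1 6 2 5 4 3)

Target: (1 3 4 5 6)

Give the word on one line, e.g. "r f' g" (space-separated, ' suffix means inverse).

r f r' g

  after r: (1 6 5 3 4)
  after f: (2 5 6 4)
  after r': (1 4 2 6 3 5)
  after g: (1 3 4 5 6)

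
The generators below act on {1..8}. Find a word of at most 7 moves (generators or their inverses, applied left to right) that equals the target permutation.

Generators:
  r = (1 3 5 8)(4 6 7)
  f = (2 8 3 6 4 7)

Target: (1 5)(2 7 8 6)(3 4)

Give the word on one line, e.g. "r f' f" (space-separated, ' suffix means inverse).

f' f' f' r' r'

  after f': (2 7 4 6 3 8)
  after f': (2 4 3)(6 8 7)
  after f': (2 6)(3 7)(4 8)
  after r': (1 8 7)(2 4 5 3 6)
  after r': (1 5)(2 7 8 6)(3 4)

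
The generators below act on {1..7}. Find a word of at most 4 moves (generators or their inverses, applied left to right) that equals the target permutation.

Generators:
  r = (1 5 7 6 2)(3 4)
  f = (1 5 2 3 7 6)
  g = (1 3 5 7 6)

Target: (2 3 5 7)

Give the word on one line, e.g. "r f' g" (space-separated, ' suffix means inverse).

g' f

  after g': (1 6 7 5 3)
  after f: (2 3 5 7)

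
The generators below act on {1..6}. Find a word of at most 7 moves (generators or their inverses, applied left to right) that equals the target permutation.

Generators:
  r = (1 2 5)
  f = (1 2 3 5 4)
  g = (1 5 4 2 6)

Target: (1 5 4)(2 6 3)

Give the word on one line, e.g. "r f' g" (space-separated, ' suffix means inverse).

  after f': (1 4 5 3 2)
  after r: (1 4)(3 5)
  after g: (1 2 6)(3 4 5)
  after f: (1 3)(2 6)
  after f: (1 5 4)(2 6 3)

f' r g f f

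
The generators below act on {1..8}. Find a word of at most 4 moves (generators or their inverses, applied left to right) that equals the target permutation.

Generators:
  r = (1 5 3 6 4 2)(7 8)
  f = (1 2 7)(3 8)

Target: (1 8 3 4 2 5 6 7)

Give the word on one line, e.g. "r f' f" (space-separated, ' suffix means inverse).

r r f

  after r: (1 5 3 6 4 2)(7 8)
  after r: (1 3 4)(2 5 6)
  after f: (1 8 3 4 2 5 6 7)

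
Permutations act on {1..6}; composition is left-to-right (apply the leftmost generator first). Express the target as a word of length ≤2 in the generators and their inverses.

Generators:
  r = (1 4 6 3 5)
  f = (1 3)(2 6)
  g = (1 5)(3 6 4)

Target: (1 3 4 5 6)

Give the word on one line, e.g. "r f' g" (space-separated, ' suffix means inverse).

  after r': (1 5 3 6 4)
  after r': (1 3 4 5 6)

r' r'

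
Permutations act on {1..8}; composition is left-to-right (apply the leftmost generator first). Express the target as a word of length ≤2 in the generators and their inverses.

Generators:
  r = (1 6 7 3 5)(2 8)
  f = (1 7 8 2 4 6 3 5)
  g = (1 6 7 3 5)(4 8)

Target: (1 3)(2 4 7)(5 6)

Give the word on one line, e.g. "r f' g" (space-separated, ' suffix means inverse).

f r

  after f: (1 7 8 2 4 6 3 5)
  after r: (1 3)(2 4 7)(5 6)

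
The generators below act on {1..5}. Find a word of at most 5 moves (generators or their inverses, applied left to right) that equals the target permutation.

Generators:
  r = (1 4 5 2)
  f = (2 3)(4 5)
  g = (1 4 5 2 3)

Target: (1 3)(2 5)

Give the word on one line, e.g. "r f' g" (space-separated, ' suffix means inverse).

r' f r

  after r': (1 2 5 4)
  after f: (1 3 2 4)
  after r: (1 3)(2 5)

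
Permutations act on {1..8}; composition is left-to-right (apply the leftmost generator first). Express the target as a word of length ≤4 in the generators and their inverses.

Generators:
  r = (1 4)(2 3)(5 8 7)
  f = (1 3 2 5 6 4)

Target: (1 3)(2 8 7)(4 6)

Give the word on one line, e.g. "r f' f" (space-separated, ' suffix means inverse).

  after f: (1 3 2 5 6 4)
  after r: (1 2 8 7 5 6)
  after f': (1 3)(2 8 7)(4 6)

f r f'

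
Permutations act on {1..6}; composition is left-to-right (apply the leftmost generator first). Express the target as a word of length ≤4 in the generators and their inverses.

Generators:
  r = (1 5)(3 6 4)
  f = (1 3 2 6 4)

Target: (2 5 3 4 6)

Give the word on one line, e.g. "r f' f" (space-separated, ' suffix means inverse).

r f' f' r'

  after r: (1 5)(3 6 4)
  after f': (1 5 4)(2 3)
  after f': (1 5 6 2)
  after r': (2 5 3 4 6)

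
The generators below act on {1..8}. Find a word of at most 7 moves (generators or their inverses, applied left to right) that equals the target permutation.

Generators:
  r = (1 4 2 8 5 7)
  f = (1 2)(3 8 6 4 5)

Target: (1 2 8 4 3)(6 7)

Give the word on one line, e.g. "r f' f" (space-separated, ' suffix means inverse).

  after r: (1 4 2 8 5 7)
  after r: (1 2 5)(4 8 7)
  after f': (2 4 3 5)(6 8 7)
  after r: (1 4 3 7 6 5 8)
  after r: (1 2 8 4 3)(6 7)

r r f' r r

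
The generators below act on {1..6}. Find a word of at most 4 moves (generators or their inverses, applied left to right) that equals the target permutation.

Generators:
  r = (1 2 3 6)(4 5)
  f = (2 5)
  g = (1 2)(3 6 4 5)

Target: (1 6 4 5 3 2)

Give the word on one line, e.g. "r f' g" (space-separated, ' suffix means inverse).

r' r' f r

  after r': (1 6 3 2)(4 5)
  after r': (1 3)(2 6)
  after f: (1 3)(2 6 5)
  after r: (1 6 4 5 3 2)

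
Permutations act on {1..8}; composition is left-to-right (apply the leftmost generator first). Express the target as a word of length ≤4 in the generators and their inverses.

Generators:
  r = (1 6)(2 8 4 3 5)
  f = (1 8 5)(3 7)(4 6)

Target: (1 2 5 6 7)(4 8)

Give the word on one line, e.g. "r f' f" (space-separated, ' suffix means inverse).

f' r f

  after f': (1 5 8)(3 7)(4 6)
  after r: (1 2 8 6 3 7 5 4)
  after f: (1 2 5 6 7)(4 8)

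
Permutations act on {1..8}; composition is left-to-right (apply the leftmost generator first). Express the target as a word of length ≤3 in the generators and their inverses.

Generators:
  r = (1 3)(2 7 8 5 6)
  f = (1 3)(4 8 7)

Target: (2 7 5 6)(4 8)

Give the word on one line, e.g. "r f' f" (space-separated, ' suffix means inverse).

f' r

  after f': (1 3)(4 7 8)
  after r: (2 7 5 6)(4 8)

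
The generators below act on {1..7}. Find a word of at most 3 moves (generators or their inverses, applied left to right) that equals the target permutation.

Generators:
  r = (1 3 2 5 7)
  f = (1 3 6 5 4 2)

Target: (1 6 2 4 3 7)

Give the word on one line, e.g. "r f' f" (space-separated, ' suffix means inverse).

  after r: (1 3 2 5 7)
  after f: (1 6 5 7 3)(2 4)
  after r': (1 6 2 4 3 7)

r f r'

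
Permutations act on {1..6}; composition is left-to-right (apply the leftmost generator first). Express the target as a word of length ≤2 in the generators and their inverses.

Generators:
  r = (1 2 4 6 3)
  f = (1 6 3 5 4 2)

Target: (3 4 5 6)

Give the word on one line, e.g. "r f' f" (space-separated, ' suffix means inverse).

f' r'

  after f': (1 2 4 5 3 6)
  after r': (3 4 5 6)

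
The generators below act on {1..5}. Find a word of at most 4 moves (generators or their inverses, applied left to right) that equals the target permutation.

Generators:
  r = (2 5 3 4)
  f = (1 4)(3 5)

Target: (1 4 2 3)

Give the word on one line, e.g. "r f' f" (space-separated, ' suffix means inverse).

  after r: (2 5 3 4)
  after f': (1 4 2 3)
  after f': (2 5 3 4)
  after f': (1 4 2 3)

r f' f' f'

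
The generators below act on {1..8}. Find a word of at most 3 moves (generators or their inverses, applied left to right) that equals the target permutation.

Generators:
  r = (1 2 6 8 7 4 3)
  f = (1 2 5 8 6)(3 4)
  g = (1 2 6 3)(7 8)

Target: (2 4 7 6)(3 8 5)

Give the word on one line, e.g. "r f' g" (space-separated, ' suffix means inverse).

f' r' r'

  after f': (1 6 8 5 2)(3 4)
  after r': (1 2 3 7 8 5)
  after r': (2 4 7 6)(3 8 5)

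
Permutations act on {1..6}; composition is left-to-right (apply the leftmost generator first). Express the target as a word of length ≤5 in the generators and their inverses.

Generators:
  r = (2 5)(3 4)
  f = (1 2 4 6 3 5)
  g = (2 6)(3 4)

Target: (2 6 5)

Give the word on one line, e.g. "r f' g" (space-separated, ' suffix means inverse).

f' g f g'

  after f': (1 5 3 6 4 2)
  after g: (1 5 4 6 3 2)
  after f: (3 4)(5 6)
  after g': (2 6 5)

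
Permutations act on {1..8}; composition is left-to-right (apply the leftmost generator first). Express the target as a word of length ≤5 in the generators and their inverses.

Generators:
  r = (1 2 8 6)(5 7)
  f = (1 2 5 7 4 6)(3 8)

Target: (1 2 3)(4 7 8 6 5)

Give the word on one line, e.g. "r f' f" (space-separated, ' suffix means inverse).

f' r r f' r

  after f': (1 6 4 7 5 2)(3 8)
  after r: (3 6 4 5 8)
  after r: (1 2 8 3)(4 7 5 6)
  after f': (2 3 6 7)(4 5)
  after r: (1 2 3)(4 7 8 6 5)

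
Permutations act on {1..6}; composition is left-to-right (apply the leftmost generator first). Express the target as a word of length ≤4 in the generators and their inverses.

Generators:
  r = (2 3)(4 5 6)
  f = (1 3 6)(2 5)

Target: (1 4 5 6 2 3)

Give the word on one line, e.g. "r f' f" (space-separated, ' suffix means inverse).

  after f: (1 3 6)(2 5)
  after f: (1 6 3)
  after r: (1 4 5 6 2 3)

f f r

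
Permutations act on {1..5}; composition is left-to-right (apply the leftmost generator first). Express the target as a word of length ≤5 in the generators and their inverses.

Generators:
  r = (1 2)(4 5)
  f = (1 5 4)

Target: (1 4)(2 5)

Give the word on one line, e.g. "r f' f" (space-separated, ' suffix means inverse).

r f r' f'

  after r: (1 2)(4 5)
  after f: (1 2 5)
  after r': (2 4 5)
  after f': (1 4)(2 5)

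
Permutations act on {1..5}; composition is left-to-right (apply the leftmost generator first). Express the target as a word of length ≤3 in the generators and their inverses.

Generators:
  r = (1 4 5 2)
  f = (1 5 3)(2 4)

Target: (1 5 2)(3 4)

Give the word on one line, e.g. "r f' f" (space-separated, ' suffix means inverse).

  after f': (1 3 5)(2 4)
  after r: (1 3 2 5 4)
  after f': (1 5 2)(3 4)

f' r f'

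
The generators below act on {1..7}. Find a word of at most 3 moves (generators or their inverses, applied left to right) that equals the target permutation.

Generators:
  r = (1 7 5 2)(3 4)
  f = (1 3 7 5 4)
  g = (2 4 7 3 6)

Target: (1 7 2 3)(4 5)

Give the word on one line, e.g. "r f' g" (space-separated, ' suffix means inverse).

r' r' f'

  after r': (1 2 5 7)(3 4)
  after r': (1 5)(2 7)
  after f': (1 7 2 3)(4 5)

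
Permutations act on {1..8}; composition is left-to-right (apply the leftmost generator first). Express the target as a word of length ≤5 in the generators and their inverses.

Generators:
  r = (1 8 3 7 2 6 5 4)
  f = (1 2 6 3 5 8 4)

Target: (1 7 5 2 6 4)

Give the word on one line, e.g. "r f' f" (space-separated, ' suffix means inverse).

f r' f

  after f: (1 2 6 3 5 8 4)
  after r': (1 7 3 6 8 5)
  after f: (1 7 5 2 6 4)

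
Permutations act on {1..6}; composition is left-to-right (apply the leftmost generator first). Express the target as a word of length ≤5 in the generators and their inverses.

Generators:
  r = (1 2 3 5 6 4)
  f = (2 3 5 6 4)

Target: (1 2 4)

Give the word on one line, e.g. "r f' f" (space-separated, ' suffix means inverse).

r' f r f'

  after r': (1 4 6 5 3 2)
  after f: (1 2)
  after r: (1 3 5 6 4)
  after f': (1 2 4)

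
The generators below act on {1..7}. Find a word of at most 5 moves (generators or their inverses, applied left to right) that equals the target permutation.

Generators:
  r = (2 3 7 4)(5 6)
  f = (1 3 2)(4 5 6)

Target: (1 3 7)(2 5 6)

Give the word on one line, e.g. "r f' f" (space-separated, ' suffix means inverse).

r' f f r

  after r': (2 4 7 3)(5 6)
  after f: (1 3)(2 5 4 7)
  after f: (1 2 6 4 7)
  after r: (1 3 7)(2 5 6)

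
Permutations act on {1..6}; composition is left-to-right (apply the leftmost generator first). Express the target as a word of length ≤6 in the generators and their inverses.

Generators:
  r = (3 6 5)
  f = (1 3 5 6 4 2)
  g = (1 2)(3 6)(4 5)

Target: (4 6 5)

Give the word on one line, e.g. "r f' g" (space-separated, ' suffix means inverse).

  after r: (3 6 5)
  after g: (1 2)(4 5 6)
  after r: (1 2)(3 6 4)
  after g: (4 6 5)

r g r g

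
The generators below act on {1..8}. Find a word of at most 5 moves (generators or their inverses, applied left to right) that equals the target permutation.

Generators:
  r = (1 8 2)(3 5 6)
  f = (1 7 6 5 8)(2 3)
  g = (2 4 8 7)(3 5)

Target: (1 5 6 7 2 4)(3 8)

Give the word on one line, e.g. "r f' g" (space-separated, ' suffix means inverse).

  after r': (1 2 8)(3 6 5)
  after f: (1 3 5 2)(6 8 7)
  after r': (1 6)(5 8 7)
  after g: (1 6)(2 4 8)(3 5 7)
  after f: (1 5 6 7 2 4)(3 8)

r' f r' g f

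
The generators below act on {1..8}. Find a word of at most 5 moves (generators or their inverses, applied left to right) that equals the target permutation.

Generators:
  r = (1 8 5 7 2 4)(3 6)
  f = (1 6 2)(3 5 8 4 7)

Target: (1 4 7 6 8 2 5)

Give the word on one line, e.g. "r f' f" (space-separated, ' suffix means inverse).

  after f: (1 6 2)(3 5 8 4 7)
  after r': (1 3 8 2 4 5)(6 7)
  after f: (1 5 6 3 4 8)(2 7)
  after f: (1 8 6 5 2 3 7)
  after f: (1 4 7 6 8 2 5)

f r' f f f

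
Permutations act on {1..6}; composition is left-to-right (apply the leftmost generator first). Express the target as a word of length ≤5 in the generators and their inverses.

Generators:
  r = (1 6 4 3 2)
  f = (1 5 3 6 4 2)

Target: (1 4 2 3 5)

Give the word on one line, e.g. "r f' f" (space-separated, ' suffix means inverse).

r' f' r' f

  after r': (1 2 3 4 6)
  after f': (1 4 3 6 2 5)
  after r': (1 6 3)(2 5)
  after f: (1 4 2 3 5)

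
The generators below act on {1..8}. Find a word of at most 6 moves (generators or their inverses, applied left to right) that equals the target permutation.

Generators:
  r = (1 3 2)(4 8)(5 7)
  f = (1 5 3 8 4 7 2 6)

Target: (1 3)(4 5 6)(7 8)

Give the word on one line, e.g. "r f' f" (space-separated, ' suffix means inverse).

  after f': (1 6 2 7 4 8 3 5)
  after r': (1 6 3 7 8)(2 5)
  after f: (2 3)(4 7)(5 6 8)
  after r: (1 3)(4 5 6)(7 8)

f' r' f r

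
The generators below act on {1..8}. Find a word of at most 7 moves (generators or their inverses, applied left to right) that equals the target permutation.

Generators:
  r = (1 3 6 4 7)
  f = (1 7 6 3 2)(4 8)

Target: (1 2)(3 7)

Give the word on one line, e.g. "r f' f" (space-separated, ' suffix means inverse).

  after r': (1 7 4 6 3)
  after f': (2 3)(4 7 8)
  after f': (1 2 6 7 4)
  after r': (1 2 3)(4 7 6)
  after r': (1 2)(3 7)

r' f' f' r' r'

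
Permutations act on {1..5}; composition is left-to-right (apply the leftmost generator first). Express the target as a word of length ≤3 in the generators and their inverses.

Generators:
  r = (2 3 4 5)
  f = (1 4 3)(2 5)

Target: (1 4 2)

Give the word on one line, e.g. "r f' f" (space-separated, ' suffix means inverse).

  after r: (2 3 4 5)
  after f: (1 4 2)

r f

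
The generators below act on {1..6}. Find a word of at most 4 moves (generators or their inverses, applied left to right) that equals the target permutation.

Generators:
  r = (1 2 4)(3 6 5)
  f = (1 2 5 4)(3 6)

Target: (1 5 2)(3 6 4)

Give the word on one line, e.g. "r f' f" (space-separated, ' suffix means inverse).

f' r' f

  after f': (1 4 5 2)(3 6)
  after r': (1 2 4 6 5)
  after f: (1 5 2)(3 6 4)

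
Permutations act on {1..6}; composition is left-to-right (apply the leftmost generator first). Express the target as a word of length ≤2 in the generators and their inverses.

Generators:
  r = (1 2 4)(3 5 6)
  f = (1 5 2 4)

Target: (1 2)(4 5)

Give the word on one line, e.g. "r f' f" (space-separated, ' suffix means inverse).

  after f': (1 4 2 5)
  after f': (1 2)(4 5)

f' f'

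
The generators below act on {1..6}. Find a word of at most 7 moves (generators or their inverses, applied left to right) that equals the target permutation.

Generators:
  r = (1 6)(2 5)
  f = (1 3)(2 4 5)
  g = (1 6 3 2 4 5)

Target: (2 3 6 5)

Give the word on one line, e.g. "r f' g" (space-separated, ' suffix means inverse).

r' g' f' g' r'

  after r': (1 6)(2 5)
  after g': (2 4)(3 6 5)
  after f': (1 3 6 4 5)
  after g': (1 6 2 3)
  after r': (2 3 6 5)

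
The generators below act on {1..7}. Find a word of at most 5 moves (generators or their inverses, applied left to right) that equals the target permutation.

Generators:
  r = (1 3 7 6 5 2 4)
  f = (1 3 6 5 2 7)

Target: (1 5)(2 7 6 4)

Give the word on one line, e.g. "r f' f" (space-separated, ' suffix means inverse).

f' f' r'

  after f': (1 7 2 5 6 3)
  after f': (1 2 6)(3 7 5)
  after r': (1 5)(2 7 6 4)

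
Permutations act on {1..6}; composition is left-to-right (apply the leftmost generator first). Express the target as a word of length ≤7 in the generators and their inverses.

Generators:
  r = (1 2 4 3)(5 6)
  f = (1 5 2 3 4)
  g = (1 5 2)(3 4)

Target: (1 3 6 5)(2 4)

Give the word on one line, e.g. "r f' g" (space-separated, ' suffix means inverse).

g' r r g r

  after g': (1 2 5)(3 4)
  after r: (1 4)(2 6 5)
  after r: (1 3)(2 5 4)
  after g: (1 4)(3 5)
  after r: (1 3 6 5)(2 4)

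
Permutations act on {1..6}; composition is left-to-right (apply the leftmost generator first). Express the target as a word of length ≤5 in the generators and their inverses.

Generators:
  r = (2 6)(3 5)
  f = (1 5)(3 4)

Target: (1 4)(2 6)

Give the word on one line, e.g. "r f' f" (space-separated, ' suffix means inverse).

  after f: (1 5)(3 4)
  after r: (1 3 4 5)(2 6)
  after f': (1 4)(2 6)
  after f': (1 3 4 5)(2 6)
  after f': (1 4)(2 6)

f r f' f' f'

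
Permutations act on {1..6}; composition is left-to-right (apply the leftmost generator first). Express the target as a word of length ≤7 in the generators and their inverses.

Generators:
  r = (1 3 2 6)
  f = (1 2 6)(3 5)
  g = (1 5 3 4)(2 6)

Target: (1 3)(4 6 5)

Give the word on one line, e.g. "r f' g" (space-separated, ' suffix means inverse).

g' g' f' r' f'

  after g': (1 4 3 5)(2 6)
  after g': (1 3)(4 5)
  after f': (1 5 4 3 6 2)
  after r': (1 5 4)(2 6 3)
  after f': (1 3)(4 6 5)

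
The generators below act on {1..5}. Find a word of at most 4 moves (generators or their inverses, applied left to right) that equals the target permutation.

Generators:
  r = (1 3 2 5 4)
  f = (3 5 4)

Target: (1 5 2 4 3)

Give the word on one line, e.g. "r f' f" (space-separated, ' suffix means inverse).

r' r' f r'

  after r': (1 4 5 2 3)
  after r': (1 5 3 4 2)
  after f: (1 4 2)
  after r': (1 5 2 4 3)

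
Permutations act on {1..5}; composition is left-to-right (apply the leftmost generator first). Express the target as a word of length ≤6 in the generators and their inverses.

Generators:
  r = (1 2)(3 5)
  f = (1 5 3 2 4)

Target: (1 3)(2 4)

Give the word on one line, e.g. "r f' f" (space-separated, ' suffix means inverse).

  after f: (1 5 3 2 4)
  after r': (1 3)(2 4)
  after r': (1 5 3 2 4)
  after r': (1 3)(2 4)

f r' r' r'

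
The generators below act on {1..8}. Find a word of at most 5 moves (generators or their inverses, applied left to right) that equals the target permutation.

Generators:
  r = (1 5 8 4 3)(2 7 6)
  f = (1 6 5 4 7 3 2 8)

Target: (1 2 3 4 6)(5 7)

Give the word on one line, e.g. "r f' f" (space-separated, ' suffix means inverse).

  after r: (1 5 8 4 3)(2 7 6)
  after f': (1 6 3 8 5 2 4 7)
  after r: (1 2 3 4 6)(5 7)

r f' r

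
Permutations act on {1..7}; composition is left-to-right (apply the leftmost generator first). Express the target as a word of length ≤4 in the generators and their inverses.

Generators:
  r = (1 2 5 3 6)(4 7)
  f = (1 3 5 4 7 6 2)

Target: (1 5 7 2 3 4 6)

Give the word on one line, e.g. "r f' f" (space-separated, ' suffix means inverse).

  after f: (1 3 5 4 7 6 2)
  after f: (1 5 7 2 3 4 6)

f f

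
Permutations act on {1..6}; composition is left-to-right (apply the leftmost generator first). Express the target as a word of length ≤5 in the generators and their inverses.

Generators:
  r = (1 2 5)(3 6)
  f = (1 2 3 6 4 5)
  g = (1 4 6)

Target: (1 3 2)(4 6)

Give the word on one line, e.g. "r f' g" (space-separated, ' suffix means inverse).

  after f': (1 5 4 6 3 2)
  after r: (3 5 4)
  after g': (1 6 4 3 5)
  after r': (1 3 2)(4 6)

f' r g' r'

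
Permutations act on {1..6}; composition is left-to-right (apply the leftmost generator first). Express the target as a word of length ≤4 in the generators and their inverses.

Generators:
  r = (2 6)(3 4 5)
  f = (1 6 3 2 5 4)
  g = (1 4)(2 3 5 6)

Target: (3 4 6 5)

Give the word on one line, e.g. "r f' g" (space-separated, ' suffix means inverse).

  after g: (1 4)(2 3 5 6)
  after f: (3 4 6 5)

g f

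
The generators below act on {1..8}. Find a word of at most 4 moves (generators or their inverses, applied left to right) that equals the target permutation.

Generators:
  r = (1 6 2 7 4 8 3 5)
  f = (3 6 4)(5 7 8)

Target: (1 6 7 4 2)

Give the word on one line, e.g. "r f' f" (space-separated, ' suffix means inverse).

r' r' f

  after r': (1 5 3 8 4 7 2 6)
  after r': (1 3 4 2)(5 8 7 6)
  after f: (1 6 7 4 2)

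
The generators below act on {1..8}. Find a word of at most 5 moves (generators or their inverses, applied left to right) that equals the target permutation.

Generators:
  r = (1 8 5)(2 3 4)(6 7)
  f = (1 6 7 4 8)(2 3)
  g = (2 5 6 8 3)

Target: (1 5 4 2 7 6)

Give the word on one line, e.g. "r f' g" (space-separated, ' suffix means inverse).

r r f'

  after r: (1 8 5)(2 3 4)(6 7)
  after r: (1 5 8)(2 4 3)
  after f': (1 5 4 2 7 6)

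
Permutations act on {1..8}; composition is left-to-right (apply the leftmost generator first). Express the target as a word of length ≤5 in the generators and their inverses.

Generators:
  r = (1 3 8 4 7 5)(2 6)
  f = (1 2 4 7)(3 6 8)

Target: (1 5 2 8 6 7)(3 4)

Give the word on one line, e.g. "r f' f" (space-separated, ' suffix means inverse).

r' f' f'

  after r': (1 5 7 4 8 3)(2 6)
  after f': (1 5 4 6)(2 3 7)
  after f': (1 5 2 8 6 7)(3 4)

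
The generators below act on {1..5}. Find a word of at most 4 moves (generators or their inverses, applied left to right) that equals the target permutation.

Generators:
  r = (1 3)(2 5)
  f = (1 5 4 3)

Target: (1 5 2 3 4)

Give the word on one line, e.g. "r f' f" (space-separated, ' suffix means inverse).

  after r: (1 3)(2 5)
  after f: (2 4 3 5)
  after f: (1 5 2 3 4)

r f f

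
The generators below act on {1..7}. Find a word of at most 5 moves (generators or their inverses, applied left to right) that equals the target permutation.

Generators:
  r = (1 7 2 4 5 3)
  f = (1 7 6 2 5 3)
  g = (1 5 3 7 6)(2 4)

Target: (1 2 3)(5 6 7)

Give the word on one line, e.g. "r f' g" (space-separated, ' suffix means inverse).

  after f: (1 7 6 2 5 3)
  after f: (1 6 5)(2 3 7)
  after g': (1 7 4 2 5 6)
  after r: (1 2 3)(5 6 7)

f f g' r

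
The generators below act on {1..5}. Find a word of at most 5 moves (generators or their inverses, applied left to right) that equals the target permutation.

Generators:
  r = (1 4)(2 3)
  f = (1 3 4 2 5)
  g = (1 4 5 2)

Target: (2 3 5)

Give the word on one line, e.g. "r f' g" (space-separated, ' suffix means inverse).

  after f: (1 3 4 2 5)
  after r: (1 2 5 4 3)
  after f': (1 4)(3 5)
  after r': (2 3 5)

f r f' r'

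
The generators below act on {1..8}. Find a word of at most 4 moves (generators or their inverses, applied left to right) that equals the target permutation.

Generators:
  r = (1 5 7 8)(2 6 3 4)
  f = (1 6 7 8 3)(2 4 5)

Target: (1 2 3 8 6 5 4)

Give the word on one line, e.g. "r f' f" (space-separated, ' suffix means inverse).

f r'

  after f: (1 6 7 8 3)(2 4 5)
  after r': (1 2 3 8 6 5 4)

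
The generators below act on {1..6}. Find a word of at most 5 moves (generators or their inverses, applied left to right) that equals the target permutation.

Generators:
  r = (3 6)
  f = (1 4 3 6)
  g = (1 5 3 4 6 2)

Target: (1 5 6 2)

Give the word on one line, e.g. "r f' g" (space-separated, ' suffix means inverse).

  after f': (1 6 3 4)
  after g': (1 4 2 6 5)
  after r: (1 4 2 3 6 5)
  after g': (1 3 4 6)(2 5)
  after g': (1 5 6 2)

f' g' r g' g'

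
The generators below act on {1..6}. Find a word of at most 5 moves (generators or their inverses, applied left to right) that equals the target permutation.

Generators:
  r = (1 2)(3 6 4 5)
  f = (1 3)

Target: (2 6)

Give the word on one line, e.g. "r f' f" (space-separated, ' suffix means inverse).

  after r': (1 2)(3 5 4 6)
  after f': (1 2 3 5 4 6)
  after f': (1 2)(3 5 4 6)
  after f': (1 2 3 5 4 6)
  after r: (2 6)

r' f' f' f' r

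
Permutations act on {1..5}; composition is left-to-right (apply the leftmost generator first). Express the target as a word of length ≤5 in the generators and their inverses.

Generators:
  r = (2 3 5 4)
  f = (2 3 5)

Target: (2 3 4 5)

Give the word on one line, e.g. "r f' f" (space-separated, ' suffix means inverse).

  after r': (2 4 5 3)
  after f: (2 4)
  after r': (2 5 3)
  after r': (2 3 4 5)

r' f r' r'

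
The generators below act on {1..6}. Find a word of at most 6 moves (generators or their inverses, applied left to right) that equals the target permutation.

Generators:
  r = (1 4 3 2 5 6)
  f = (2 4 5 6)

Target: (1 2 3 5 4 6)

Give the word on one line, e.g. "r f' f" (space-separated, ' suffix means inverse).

r r f f r

  after r: (1 4 3 2 5 6)
  after r: (1 3 5)(2 6 4)
  after f: (1 3 6 5)
  after f: (1 3 2 4 5)
  after r: (1 2 3 5 4 6)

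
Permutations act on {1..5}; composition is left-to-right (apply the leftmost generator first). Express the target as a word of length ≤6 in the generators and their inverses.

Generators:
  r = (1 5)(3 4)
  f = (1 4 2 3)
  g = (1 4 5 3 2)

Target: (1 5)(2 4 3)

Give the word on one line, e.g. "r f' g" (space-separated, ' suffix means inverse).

g' r' g f' g'

  after g': (1 2 3 5 4)
  after r': (1 2 4 5 3)
  after g: (2 5)(3 4)
  after f': (1 3)(2 5 4)
  after g': (1 5)(2 4 3)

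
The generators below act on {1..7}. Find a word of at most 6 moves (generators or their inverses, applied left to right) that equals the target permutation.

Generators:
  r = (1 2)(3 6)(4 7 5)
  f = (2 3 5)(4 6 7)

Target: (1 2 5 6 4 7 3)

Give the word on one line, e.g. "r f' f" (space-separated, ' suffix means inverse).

f f r' r' r'

  after f: (2 3 5)(4 6 7)
  after f: (2 5 3)(4 7 6)
  after r': (1 2 7 3)(5 6)
  after r': (2 4 5 3)(6 7)
  after r': (1 2 5 6 4 7 3)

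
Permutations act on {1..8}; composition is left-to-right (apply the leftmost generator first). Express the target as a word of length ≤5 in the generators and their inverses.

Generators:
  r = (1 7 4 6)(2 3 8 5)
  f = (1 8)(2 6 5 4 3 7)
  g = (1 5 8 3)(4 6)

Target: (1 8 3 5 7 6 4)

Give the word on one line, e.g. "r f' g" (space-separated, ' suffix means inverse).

g' f' r r f'

  after g': (1 3 8 5)(4 6)
  after f': (1 4 2 7 3)(5 8 6)
  after r: (1 6 2 4 3 7 8)
  after r: (2 6 3 4 8 7 5)
  after f': (1 8 3 5 7 6 4)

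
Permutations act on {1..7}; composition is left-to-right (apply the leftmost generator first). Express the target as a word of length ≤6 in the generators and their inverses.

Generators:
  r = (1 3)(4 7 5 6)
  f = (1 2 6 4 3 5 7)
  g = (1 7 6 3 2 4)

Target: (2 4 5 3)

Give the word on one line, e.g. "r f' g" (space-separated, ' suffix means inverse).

g f' g r' g'

  after g: (1 7 6 3 2 4)
  after f': (1 5 3)(2 6 4 7)
  after g: (1 5 2 3 7 4 6)
  after r': (1 7 6 3 4 5 2)
  after g': (2 4 5 3)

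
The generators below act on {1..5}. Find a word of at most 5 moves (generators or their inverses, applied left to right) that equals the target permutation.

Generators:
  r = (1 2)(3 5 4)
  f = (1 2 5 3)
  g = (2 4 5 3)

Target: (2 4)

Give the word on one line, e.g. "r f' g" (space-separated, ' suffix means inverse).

r f' r' r' g'

  after r: (1 2)(3 5 4)
  after f': (2 3)(4 5)
  after r': (1 2 4 3)
  after r': (2 5 3)
  after g': (2 4)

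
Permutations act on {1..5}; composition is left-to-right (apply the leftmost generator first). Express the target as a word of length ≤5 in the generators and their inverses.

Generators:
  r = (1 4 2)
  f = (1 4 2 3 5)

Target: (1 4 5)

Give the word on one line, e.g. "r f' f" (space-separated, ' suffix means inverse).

  after f: (1 4 2 3 5)
  after f: (1 2 5 4 3)
  after r': (1 4 3 2 5)
  after f: (1 2)(4 5)
  after r': (1 4 5)

f f r' f r'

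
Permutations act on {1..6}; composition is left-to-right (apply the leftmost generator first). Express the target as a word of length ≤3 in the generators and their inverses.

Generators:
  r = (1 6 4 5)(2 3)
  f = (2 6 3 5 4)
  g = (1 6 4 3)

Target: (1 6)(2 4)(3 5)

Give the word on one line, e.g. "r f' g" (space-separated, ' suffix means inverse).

  after f: (2 6 3 5 4)
  after g: (1 6)(2 4)(3 5)

f g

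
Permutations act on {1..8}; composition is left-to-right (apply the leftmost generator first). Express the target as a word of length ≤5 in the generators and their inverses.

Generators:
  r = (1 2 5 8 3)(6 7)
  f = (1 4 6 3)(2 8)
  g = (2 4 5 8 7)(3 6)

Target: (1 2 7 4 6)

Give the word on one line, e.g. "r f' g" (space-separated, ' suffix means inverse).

f r f' r

  after f: (1 4 6 3)(2 8)
  after r: (1 4 7 6)(2 3)(5 8)
  after f': (2 6 3 8 5)(4 7)
  after r: (1 2 7 4 6)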